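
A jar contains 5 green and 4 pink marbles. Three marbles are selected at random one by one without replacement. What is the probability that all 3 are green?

5/42

Unordered draws without replacement: count favorable combinations over C(9,3).
Favorable = C(5,3) · C(4,0) = 10; total = C(9,3) = 84.
P = 10/84 = 5/42 ≈ 0.1190.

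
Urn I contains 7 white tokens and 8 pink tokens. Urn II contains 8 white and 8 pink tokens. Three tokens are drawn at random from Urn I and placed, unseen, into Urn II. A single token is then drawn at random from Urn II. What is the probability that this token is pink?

Condition on how many of the transferred tokens are pink (from Urn I: 8 pink of 15; then Urn II has 19 total).
  0 pink: C(8,0)C(7,3)/C(15,3) = 1/13; then P = 8/19
  1 pink: C(8,1)C(7,2)/C(15,3) = 24/65; then P = 9/19
  2 pink: C(8,2)C(7,1)/C(15,3) = 28/65; then P = 10/19
  3 pink: C(8,3)C(7,0)/C(15,3) = 8/65; then P = 11/19
P(pink from Urn II) = 48/95 ≈ 0.5053.

48/95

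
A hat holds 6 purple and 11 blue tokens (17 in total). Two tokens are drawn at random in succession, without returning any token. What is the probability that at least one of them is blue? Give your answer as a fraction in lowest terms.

Use the complement: P(at least one blue) = 1 − P(no blue).
P(none) = C(6,2)/C(17,2) = 15/136.
So P = 1 − 15/136 = 121/136 ≈ 0.8897.

121/136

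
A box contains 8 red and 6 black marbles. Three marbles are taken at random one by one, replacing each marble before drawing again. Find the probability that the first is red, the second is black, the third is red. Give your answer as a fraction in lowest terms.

Multiply the conditional probability of each draw in order, with replacement (the composition resets each draw).
P = (8/14) · (6/14) · (8/14) = 48/343 ≈ 0.1399.

48/343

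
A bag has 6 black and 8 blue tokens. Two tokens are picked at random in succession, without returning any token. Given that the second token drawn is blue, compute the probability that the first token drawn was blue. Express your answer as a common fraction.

P(first=blue and the second token drawn is blue) = (8/14)·(7/13) = 4/13.
P(the second token drawn is blue) = Σ over first color = 24/91 + 4/13 = 4/7.
By Bayes, P(first=blue | the second token drawn is blue) = 4/13 / 4/7 = 7/13 ≈ 0.5385.

7/13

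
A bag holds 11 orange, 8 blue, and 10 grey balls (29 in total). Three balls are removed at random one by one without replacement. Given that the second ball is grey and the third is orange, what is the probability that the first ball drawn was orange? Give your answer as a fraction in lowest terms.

P(first=orange and the second ball is grey and the third is orange) = (11/29)·(10/28)·(10/27) = 275/5481.
P(E) = Σ over first color = 275/5481 + 220/5481 + 55/1218 = 55/406.
By Bayes, P(first=orange | E) = 275/5481 / 55/406 = 10/27 ≈ 0.3704.

10/27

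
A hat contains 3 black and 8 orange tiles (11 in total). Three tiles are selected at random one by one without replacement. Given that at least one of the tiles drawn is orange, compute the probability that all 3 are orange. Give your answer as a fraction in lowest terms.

P(all 3 orange) = C(8,3)/C(11,3) = 56/165; P(at least one orange) = 1 − C(3,3)/C(11,3) = 164/165.
Since 'all 3 orange' ⊆ 'at least one orange', P(all 3 | at least one) = 56/165 / 164/165 = 14/41 ≈ 0.3415.

14/41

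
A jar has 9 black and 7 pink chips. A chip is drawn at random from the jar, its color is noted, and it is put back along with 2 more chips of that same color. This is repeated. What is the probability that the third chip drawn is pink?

7/16

Sum over the four possibilities for the first two draws (pink/not-pink each), tracking how the pink count and total change by +2 per draw.
P(third is pink) = 7/16 ≈ 0.4375. (In a Pólya urn every draw has the same marginal probability 7/16.)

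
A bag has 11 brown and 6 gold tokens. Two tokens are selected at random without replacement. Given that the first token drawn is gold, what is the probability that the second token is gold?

After removing 1 gold, the bag has 5 gold out of 16 remaining.
P(second is gold | given) = 5/16 ≈ 0.3125.

5/16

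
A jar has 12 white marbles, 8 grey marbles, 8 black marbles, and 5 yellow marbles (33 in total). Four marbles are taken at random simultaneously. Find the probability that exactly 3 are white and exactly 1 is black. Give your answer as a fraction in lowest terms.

Unordered draws without replacement: count favorable combinations over C(33,4).
Favorable = C(12,3) · C(8,0) · C(8,1) · C(5,0) = 1760; total = C(33,4) = 40920.
P = 1760/40920 = 4/93 ≈ 0.0430.

4/93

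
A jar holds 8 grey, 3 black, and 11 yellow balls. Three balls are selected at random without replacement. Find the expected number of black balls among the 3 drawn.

By linearity of expectation, E[X] = Σ P(draw i is black); by symmetry each draw (even without replacement) has P(black) = 3/22.
E[X] = 3 · 3/22 = 9/22 ≈ 0.4091.

9/22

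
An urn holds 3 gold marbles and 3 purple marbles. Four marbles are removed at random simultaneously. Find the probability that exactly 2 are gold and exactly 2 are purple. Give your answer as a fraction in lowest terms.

3/5

Unordered draws without replacement: count favorable combinations over C(6,4).
Favorable = C(3,2) · C(3,2) = 9; total = C(6,4) = 15.
P = 9/15 = 3/5 ≈ 0.6000.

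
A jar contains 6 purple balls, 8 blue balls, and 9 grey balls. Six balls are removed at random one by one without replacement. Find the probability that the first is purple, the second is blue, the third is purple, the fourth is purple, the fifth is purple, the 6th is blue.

4/14421

Multiply the conditional probability of each draw in order, without replacement, so each draw removes one from its color and from the total.
P = (6/23) · (8/22) · (5/21) · (4/20) · (3/19) · (7/18) = 4/14421 ≈ 0.0003.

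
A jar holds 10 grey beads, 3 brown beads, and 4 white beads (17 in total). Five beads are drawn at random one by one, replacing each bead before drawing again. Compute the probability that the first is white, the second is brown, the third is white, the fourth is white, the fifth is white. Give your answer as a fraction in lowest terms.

Multiply the conditional probability of each draw in order, with replacement (the composition resets each draw).
P = (4/17) · (3/17) · (4/17) · (4/17) · (4/17) = 768/1419857 ≈ 0.0005.

768/1419857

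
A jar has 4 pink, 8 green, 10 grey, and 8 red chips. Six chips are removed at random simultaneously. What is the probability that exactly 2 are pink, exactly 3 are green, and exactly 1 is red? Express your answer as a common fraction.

128/28275

Unordered draws without replacement: count favorable combinations over C(30,6).
Favorable = C(4,2) · C(8,3) · C(10,0) · C(8,1) = 2688; total = C(30,6) = 593775.
P = 2688/593775 = 128/28275 ≈ 0.0045.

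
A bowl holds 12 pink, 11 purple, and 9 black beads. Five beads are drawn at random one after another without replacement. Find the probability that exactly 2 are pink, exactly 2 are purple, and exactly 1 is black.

16335/100688

Unordered draws without replacement: count favorable combinations over C(32,5).
Favorable = C(12,2) · C(11,2) · C(9,1) = 32670; total = C(32,5) = 201376.
P = 32670/201376 = 16335/100688 ≈ 0.1622.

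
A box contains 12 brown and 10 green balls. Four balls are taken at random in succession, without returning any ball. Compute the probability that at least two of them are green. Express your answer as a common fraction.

12/19

Sum the hypergeometric tail for j = 2,…,4 green balls.
Favorable = C(10,2)·C(12,2) + C(10,3)·C(12,1) + C(10,4)·C(12,0) = 4620; total = C(22,4) = 7315.
P = 4620/7315 = 12/19 ≈ 0.6316.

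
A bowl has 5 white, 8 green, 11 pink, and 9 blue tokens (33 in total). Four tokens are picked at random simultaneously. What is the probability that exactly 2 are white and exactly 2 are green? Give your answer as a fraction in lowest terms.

Unordered draws without replacement: count favorable combinations over C(33,4).
Favorable = C(5,2) · C(8,2) · C(11,0) · C(9,0) = 280; total = C(33,4) = 40920.
P = 280/40920 = 7/1023 ≈ 0.0068.

7/1023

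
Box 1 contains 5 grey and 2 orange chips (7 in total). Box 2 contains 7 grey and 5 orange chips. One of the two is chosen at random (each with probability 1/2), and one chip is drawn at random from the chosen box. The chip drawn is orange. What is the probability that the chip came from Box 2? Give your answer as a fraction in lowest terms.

35/59

P(orange | Box 1) = 2/7; P(orange | Box 2) = 5/12.
P(orange) = 1/2·2/7 + 1/2·5/12 = 59/168.
By Bayes' rule, P(Box 2 | orange) = 5/24 / 59/168 = 35/59 ≈ 0.5932.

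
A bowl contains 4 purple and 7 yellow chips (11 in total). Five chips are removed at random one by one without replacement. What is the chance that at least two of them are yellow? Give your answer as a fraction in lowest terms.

65/66

Sum the hypergeometric tail for j = 2,…,5 yellow chips.
Favorable = C(7,2)·C(4,3) + C(7,3)·C(4,2) + C(7,4)·C(4,1) + C(7,5)·C(4,0) = 455; total = C(11,5) = 462.
P = 455/462 = 65/66 ≈ 0.9848.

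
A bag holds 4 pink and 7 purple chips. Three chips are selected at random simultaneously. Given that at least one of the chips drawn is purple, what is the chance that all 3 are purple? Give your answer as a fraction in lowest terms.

P(all 3 purple) = C(7,3)/C(11,3) = 7/33; P(at least one purple) = 1 − C(4,3)/C(11,3) = 161/165.
Since 'all 3 purple' ⊆ 'at least one purple', P(all 3 | at least one) = 7/33 / 161/165 = 5/23 ≈ 0.2174.

5/23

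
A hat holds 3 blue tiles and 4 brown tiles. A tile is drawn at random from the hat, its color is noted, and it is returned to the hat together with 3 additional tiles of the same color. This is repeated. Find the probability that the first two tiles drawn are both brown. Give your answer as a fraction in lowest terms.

After a brown draw the hat holds 7 brown out of 10.
P = (4/7)·(7/10) = 2/5 ≈ 0.4000.

2/5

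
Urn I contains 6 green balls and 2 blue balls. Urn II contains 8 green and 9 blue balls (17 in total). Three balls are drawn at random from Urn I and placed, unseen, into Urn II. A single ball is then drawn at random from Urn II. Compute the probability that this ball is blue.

Condition on how many of the transferred balls are blue (from Urn I: 2 blue of 8; then Urn II has 20 total).
  0 blue: C(2,0)C(6,3)/C(8,3) = 5/14; then P = 9/20
  1 blue: C(2,1)C(6,2)/C(8,3) = 15/28; then P = 10/20
  2 blue: C(2,2)C(6,1)/C(8,3) = 3/28; then P = 11/20
P(blue from Urn II) = 39/80 ≈ 0.4875.

39/80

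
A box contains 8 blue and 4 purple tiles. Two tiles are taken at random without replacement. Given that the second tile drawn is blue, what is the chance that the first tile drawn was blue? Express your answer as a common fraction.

P(first=blue and the second tile drawn is blue) = (8/12)·(7/11) = 14/33.
P(the second tile drawn is blue) = Σ over first color = 14/33 + 8/33 = 2/3.
By Bayes, P(first=blue | the second tile drawn is blue) = 14/33 / 2/3 = 7/11 ≈ 0.6364.

7/11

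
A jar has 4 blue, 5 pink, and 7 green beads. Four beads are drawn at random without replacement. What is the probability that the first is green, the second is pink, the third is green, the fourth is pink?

1/52

Multiply the conditional probability of each draw in order, without replacement, so each draw removes one from its color and from the total.
P = (7/16) · (5/15) · (6/14) · (4/13) = 1/52 ≈ 0.0192.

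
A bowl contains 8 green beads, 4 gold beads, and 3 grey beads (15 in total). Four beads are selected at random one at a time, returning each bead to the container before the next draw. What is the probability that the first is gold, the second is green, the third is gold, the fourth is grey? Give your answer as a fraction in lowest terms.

128/16875

Multiply the conditional probability of each draw in order, with replacement (the composition resets each draw).
P = (4/15) · (8/15) · (4/15) · (3/15) = 128/16875 ≈ 0.0076.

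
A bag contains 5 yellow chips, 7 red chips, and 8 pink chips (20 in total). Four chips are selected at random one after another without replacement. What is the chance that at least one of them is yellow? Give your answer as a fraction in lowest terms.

Use the complement: P(at least one yellow) = 1 − P(no yellow).
P(none) = C(15,4)/C(20,4) = 1365/4845.
So P = 1 − 1365/4845 = 232/323 ≈ 0.7183.

232/323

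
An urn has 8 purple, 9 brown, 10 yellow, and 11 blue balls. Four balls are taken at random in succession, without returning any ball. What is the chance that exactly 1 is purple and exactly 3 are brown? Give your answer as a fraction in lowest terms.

Unordered draws without replacement: count favorable combinations over C(38,4).
Favorable = C(8,1) · C(9,3) · C(10,0) · C(11,0) = 672; total = C(38,4) = 73815.
P = 672/73815 = 32/3515 ≈ 0.0091.

32/3515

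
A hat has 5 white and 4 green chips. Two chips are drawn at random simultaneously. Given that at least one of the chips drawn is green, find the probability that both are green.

P(both green) = C(4,2)/C(9,2) = 1/6; P(at least one green) = 1 − C(5,2)/C(9,2) = 13/18.
Since 'both green' ⊆ 'at least one green', P(both | at least one) = 1/6 / 13/18 = 3/13 ≈ 0.2308.

3/13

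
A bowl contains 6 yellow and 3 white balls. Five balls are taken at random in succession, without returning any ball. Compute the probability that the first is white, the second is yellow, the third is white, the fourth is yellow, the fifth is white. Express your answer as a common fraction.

Multiply the conditional probability of each draw in order, without replacement, so each draw removes one from its color and from the total.
P = (3/9) · (6/8) · (2/7) · (5/6) · (1/5) = 1/84 ≈ 0.0119.

1/84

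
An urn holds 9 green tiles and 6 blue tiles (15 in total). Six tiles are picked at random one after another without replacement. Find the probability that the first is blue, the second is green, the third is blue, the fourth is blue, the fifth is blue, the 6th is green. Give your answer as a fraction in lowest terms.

Multiply the conditional probability of each draw in order, without replacement, so each draw removes one from its color and from the total.
P = (6/15) · (9/14) · (5/13) · (4/12) · (3/11) · (8/10) = 36/5005 ≈ 0.0072.

36/5005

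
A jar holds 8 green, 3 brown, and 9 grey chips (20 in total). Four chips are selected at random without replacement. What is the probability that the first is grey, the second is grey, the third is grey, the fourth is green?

56/1615

Multiply the conditional probability of each draw in order, without replacement, so each draw removes one from its color and from the total.
P = (9/20) · (8/19) · (7/18) · (8/17) = 56/1615 ≈ 0.0347.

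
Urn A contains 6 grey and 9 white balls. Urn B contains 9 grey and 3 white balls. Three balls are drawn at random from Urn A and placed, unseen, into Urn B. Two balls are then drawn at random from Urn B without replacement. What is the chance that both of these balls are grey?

551/1225

Condition on how many of the transferred balls are grey (from Urn A: 6 grey of 15; then Urn B has 15 total).
  0 grey: C(6,0)C(9,3)/C(15,3) = 12/65; then P = C(9,2)/C(15,2) = 12/35
  1 grey: C(6,1)C(9,2)/C(15,3) = 216/455; then P = C(10,2)/C(15,2) = 3/7
  2 grey: C(6,2)C(9,1)/C(15,3) = 27/91; then P = C(11,2)/C(15,2) = 11/21
  3 grey: C(6,3)C(9,0)/C(15,3) = 4/91; then P = C(12,2)/C(15,2) = 22/35
P(both grey) = 551/1225 ≈ 0.4498.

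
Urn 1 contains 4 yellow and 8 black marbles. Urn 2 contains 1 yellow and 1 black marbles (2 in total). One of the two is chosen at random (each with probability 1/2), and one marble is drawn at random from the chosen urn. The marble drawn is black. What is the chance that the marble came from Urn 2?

P(black | Urn 1) = 2/3; P(black | Urn 2) = 1/2.
P(black) = 1/2·2/3 + 1/2·1/2 = 7/12.
By Bayes' rule, P(Urn 2 | black) = 1/4 / 7/12 = 3/7 ≈ 0.4286.

3/7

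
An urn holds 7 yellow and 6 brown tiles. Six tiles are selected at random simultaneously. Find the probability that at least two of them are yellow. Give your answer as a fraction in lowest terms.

1673/1716

Sum the hypergeometric tail for j = 2,…,6 yellow tiles.
Favorable = C(7,2)·C(6,4) + C(7,3)·C(6,3) + C(7,4)·C(6,2) + C(7,5)·C(6,1) + C(7,6)·C(6,0) = 1673; total = C(13,6) = 1716.
P = 1673/1716 = 1673/1716 ≈ 0.9749.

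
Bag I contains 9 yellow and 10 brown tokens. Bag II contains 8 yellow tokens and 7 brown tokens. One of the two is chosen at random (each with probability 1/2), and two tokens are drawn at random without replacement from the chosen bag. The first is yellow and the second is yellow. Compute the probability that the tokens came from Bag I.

15/34

P(E | Bag I) = 4/19; P(E | Bag II) = 4/15.
P(E) = 1/2·4/19 + 1/2·4/15 = 68/285.
By Bayes' rule, P(Bag I | E) = 2/19 / 68/285 = 15/34 ≈ 0.4412.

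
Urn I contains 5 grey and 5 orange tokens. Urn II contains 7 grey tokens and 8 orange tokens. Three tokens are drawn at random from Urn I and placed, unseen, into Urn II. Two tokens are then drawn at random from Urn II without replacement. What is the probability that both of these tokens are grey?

Condition on how many of the transferred tokens are grey (from Urn I: 5 grey of 10; then Urn II has 18 total).
  0 grey: C(5,0)C(5,3)/C(10,3) = 1/12; then P = C(7,2)/C(18,2) = 7/51
  1 grey: C(5,1)C(5,2)/C(10,3) = 5/12; then P = C(8,2)/C(18,2) = 28/153
  2 grey: C(5,2)C(5,1)/C(10,3) = 5/12; then P = C(9,2)/C(18,2) = 4/17
  3 grey: C(5,3)C(5,0)/C(10,3) = 1/12; then P = C(10,2)/C(18,2) = 5/17
P(both grey) = 193/918 ≈ 0.2102.

193/918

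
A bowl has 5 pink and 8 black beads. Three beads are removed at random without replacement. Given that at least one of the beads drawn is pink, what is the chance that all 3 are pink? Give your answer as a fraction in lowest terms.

1/23

P(all 3 pink) = C(5,3)/C(13,3) = 5/143; P(at least one pink) = 1 − C(8,3)/C(13,3) = 115/143.
Since 'all 3 pink' ⊆ 'at least one pink', P(all 3 | at least one) = 5/143 / 115/143 = 1/23 ≈ 0.0435.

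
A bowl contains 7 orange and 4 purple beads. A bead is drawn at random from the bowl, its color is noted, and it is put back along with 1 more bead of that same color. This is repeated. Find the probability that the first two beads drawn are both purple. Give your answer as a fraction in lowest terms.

After a purple draw the bowl holds 5 purple out of 12.
P = (4/11)·(5/12) = 5/33 ≈ 0.1515.

5/33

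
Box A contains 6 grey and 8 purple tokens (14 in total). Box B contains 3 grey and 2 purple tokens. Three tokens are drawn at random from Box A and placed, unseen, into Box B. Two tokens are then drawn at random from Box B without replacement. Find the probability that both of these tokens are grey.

Condition on how many of the transferred tokens are grey (from Box A: 6 grey of 14; then Box B has 8 total).
  0 grey: C(6,0)C(8,3)/C(14,3) = 2/13; then P = C(3,2)/C(8,2) = 3/28
  1 grey: C(6,1)C(8,2)/C(14,3) = 6/13; then P = C(4,2)/C(8,2) = 3/14
  2 grey: C(6,2)C(8,1)/C(14,3) = 30/91; then P = C(5,2)/C(8,2) = 5/14
  3 grey: C(6,3)C(8,0)/C(14,3) = 5/91; then P = C(6,2)/C(8,2) = 15/28
P(both grey) = 669/2548 ≈ 0.2626.

669/2548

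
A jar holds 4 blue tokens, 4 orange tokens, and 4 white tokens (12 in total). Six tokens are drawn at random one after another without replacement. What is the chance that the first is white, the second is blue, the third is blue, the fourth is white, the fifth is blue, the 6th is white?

Multiply the conditional probability of each draw in order, without replacement, so each draw removes one from its color and from the total.
P = (4/12) · (4/11) · (3/10) · (3/9) · (2/8) · (2/7) = 1/1155 ≈ 0.0009.

1/1155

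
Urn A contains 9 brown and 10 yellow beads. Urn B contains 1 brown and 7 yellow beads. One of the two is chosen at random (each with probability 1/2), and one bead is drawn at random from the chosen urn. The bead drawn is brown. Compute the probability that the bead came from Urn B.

19/91

P(brown | Urn A) = 9/19; P(brown | Urn B) = 1/8.
P(brown) = 1/2·9/19 + 1/2·1/8 = 91/304.
By Bayes' rule, P(Urn B | brown) = 1/16 / 91/304 = 19/91 ≈ 0.2088.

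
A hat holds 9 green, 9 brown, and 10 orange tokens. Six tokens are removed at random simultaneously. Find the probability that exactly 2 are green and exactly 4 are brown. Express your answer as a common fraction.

Unordered draws without replacement: count favorable combinations over C(28,6).
Favorable = C(9,2) · C(9,4) · C(10,0) = 4536; total = C(28,6) = 376740.
P = 4536/376740 = 18/1495 ≈ 0.0120.

18/1495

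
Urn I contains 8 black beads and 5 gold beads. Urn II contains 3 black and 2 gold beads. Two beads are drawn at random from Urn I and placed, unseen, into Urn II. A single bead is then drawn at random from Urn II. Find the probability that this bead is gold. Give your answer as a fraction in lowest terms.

Condition on how many of the transferred beads are gold (from Urn I: 5 gold of 13; then Urn II has 7 total).
  0 gold: C(5,0)C(8,2)/C(13,2) = 14/39; then P = 2/7
  1 gold: C(5,1)C(8,1)/C(13,2) = 20/39; then P = 3/7
  2 gold: C(5,2)C(8,0)/C(13,2) = 5/39; then P = 4/7
P(gold from Urn II) = 36/91 ≈ 0.3956.

36/91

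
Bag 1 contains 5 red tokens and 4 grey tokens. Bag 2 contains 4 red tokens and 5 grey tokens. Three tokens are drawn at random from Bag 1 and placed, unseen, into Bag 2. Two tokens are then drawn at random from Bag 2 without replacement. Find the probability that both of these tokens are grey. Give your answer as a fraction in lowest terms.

103/396

Condition on how many of the transferred tokens are grey (from Bag 1: 4 grey of 9; then Bag 2 has 12 total).
  0 grey: C(4,0)C(5,3)/C(9,3) = 5/42; then P = C(5,2)/C(12,2) = 5/33
  1 grey: C(4,1)C(5,2)/C(9,3) = 10/21; then P = C(6,2)/C(12,2) = 5/22
  2 grey: C(4,2)C(5,1)/C(9,3) = 5/14; then P = C(7,2)/C(12,2) = 7/22
  3 grey: C(4,3)C(5,0)/C(9,3) = 1/21; then P = C(8,2)/C(12,2) = 14/33
P(both grey) = 103/396 ≈ 0.2601.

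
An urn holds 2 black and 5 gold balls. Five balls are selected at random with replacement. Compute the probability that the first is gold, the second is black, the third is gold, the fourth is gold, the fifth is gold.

Multiply the conditional probability of each draw in order, with replacement (the composition resets each draw).
P = (5/7) · (2/7) · (5/7) · (5/7) · (5/7) = 1250/16807 ≈ 0.0744.

1250/16807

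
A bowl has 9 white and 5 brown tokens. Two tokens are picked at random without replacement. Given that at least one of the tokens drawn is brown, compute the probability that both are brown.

2/11

P(both brown) = C(5,2)/C(14,2) = 10/91; P(at least one brown) = 1 − C(9,2)/C(14,2) = 55/91.
Since 'both brown' ⊆ 'at least one brown', P(both | at least one) = 10/91 / 55/91 = 2/11 ≈ 0.1818.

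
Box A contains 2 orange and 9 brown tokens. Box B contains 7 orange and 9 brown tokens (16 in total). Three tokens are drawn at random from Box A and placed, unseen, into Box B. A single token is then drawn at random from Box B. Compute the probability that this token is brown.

Condition on how many of the transferred tokens are brown (from Box A: 9 brown of 11; then Box B has 19 total).
  1 brown: C(9,1)C(2,2)/C(11,3) = 3/55; then P = 10/19
  2 brown: C(9,2)C(2,1)/C(11,3) = 24/55; then P = 11/19
  3 brown: C(9,3)C(2,0)/C(11,3) = 28/55; then P = 12/19
P(brown from Box B) = 126/209 ≈ 0.6029.

126/209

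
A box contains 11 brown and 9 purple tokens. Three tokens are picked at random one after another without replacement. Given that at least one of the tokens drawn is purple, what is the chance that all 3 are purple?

P(all 3 purple) = C(9,3)/C(20,3) = 7/95; P(at least one purple) = 1 − C(11,3)/C(20,3) = 65/76.
Since 'all 3 purple' ⊆ 'at least one purple', P(all 3 | at least one) = 7/95 / 65/76 = 28/325 ≈ 0.0862.

28/325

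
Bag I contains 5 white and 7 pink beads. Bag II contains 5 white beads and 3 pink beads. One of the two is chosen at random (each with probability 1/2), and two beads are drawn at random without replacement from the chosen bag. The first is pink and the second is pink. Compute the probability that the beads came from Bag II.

P(E | Bag I) = 7/22; P(E | Bag II) = 3/28.
P(E) = 1/2·7/22 + 1/2·3/28 = 131/616.
By Bayes' rule, P(Bag II | E) = 3/56 / 131/616 = 33/131 ≈ 0.2519.

33/131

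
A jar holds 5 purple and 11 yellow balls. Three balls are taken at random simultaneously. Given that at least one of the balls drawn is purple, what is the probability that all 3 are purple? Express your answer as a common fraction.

P(all 3 purple) = C(5,3)/C(16,3) = 1/56; P(at least one purple) = 1 − C(11,3)/C(16,3) = 79/112.
Since 'all 3 purple' ⊆ 'at least one purple', P(all 3 | at least one) = 1/56 / 79/112 = 2/79 ≈ 0.0253.

2/79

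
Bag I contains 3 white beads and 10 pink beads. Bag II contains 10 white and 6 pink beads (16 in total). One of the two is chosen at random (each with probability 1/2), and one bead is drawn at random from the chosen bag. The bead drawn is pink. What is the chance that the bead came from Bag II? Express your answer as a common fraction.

39/119

P(pink | Bag I) = 10/13; P(pink | Bag II) = 3/8.
P(pink) = 1/2·10/13 + 1/2·3/8 = 119/208.
By Bayes' rule, P(Bag II | pink) = 3/16 / 119/208 = 39/119 ≈ 0.3277.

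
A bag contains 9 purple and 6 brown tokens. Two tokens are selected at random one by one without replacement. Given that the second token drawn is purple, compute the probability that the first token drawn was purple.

P(first=purple and the second token drawn is purple) = (9/15)·(8/14) = 12/35.
P(the second token drawn is purple) = Σ over first color = 12/35 + 9/35 = 3/5.
By Bayes, P(first=purple | the second token drawn is purple) = 12/35 / 3/5 = 4/7 ≈ 0.5714.

4/7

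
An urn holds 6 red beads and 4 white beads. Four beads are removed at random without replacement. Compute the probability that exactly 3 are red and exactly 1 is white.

8/21

Unordered draws without replacement: count favorable combinations over C(10,4).
Favorable = C(6,3) · C(4,1) = 80; total = C(10,4) = 210.
P = 80/210 = 8/21 ≈ 0.3810.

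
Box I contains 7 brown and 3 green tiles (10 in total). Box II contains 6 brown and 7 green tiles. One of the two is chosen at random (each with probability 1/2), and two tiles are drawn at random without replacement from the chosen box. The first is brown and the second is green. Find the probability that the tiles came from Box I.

13/28

P(E | Box I) = 7/30; P(E | Box II) = 7/26.
P(E) = 1/2·7/30 + 1/2·7/26 = 49/195.
By Bayes' rule, P(Box I | E) = 7/60 / 49/195 = 13/28 ≈ 0.4643.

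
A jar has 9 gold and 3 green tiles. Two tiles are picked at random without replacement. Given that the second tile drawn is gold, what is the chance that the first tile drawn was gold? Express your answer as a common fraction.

8/11

P(first=gold and the second tile drawn is gold) = (9/12)·(8/11) = 6/11.
P(the second tile drawn is gold) = Σ over first color = 6/11 + 9/44 = 3/4.
By Bayes, P(first=gold | the second tile drawn is gold) = 6/11 / 3/4 = 8/11 ≈ 0.7273.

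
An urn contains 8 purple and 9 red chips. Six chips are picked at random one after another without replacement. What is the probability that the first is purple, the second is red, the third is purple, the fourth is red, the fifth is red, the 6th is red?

Multiply the conditional probability of each draw in order, without replacement, so each draw removes one from its color and from the total.
P = (8/17) · (9/16) · (7/15) · (8/14) · (7/13) · (6/12) = 21/1105 ≈ 0.0190.

21/1105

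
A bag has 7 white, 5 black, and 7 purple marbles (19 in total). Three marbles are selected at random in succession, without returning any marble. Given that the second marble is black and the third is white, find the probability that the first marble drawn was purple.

P(first=purple and the second marble is black and the third is white) = (7/19)·(5/18)·(7/17) = 245/5814.
P(E) = Σ over first color = 35/969 + 70/2907 + 245/5814 = 35/342.
By Bayes, P(first=purple | E) = 245/5814 / 35/342 = 7/17 ≈ 0.4118.

7/17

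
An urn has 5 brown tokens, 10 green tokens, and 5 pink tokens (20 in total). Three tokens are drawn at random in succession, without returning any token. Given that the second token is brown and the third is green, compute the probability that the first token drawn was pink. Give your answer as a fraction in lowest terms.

5/18

P(first=pink and the second token is brown and the third is green) = (5/20)·(5/19)·(10/18) = 25/684.
P(E) = Σ over first color = 5/171 + 5/76 + 25/684 = 5/38.
By Bayes, P(first=pink | E) = 25/684 / 5/38 = 5/18 ≈ 0.2778.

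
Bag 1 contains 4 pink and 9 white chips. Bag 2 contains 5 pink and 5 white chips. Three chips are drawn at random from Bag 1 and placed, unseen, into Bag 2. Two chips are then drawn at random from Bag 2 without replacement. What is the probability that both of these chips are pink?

193/1014

Condition on how many of the transferred chips are pink (from Bag 1: 4 pink of 13; then Bag 2 has 13 total).
  0 pink: C(4,0)C(9,3)/C(13,3) = 42/143; then P = C(5,2)/C(13,2) = 5/39
  1 pink: C(4,1)C(9,2)/C(13,3) = 72/143; then P = C(6,2)/C(13,2) = 5/26
  2 pink: C(4,2)C(9,1)/C(13,3) = 27/143; then P = C(7,2)/C(13,2) = 7/26
  3 pink: C(4,3)C(9,0)/C(13,3) = 2/143; then P = C(8,2)/C(13,2) = 14/39
P(both pink) = 193/1014 ≈ 0.1903.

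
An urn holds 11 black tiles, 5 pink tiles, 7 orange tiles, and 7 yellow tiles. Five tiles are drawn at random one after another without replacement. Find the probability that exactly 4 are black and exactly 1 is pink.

275/23751

Unordered draws without replacement: count favorable combinations over C(30,5).
Favorable = C(11,4) · C(5,1) · C(7,0) · C(7,0) = 1650; total = C(30,5) = 142506.
P = 1650/142506 = 275/23751 ≈ 0.0116.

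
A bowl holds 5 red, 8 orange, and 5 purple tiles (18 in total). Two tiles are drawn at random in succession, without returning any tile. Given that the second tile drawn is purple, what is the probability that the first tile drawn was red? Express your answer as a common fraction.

P(first=red and the second tile drawn is purple) = (5/18)·(5/17) = 25/306.
P(the second tile drawn is purple) = Σ over first color = 25/306 + 20/153 + 10/153 = 5/18.
By Bayes, P(first=red | the second tile drawn is purple) = 25/306 / 5/18 = 5/17 ≈ 0.2941.

5/17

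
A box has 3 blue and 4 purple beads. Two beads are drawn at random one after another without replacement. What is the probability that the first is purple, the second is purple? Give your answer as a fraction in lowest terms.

Multiply the conditional probability of each draw in order, without replacement, so each draw removes one from its color and from the total.
P = (4/7) · (3/6) = 2/7 ≈ 0.2857.

2/7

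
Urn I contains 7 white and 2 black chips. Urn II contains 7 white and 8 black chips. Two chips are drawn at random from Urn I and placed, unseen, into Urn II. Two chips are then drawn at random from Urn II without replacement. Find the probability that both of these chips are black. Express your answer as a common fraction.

379/1632

Condition on how many of the transferred chips are black (from Urn I: 2 black of 9; then Urn II has 17 total).
  0 black: C(2,0)C(7,2)/C(9,2) = 7/12; then P = C(8,2)/C(17,2) = 7/34
  1 black: C(2,1)C(7,1)/C(9,2) = 7/18; then P = C(9,2)/C(17,2) = 9/34
  2 black: C(2,2)C(7,0)/C(9,2) = 1/36; then P = C(10,2)/C(17,2) = 45/136
P(both black) = 379/1632 ≈ 0.2322.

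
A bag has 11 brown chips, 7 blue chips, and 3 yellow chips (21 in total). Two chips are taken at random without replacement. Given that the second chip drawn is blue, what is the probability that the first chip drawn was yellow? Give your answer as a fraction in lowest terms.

P(first=yellow and the second chip drawn is blue) = (3/21)·(7/20) = 1/20.
P(the second chip drawn is blue) = Σ over first color = 11/60 + 1/10 + 1/20 = 1/3.
By Bayes, P(first=yellow | the second chip drawn is blue) = 1/20 / 1/3 = 3/20 ≈ 0.1500.

3/20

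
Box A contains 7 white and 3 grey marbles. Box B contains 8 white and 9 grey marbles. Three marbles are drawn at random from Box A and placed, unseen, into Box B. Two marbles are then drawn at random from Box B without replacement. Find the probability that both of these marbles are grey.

Condition on how many of the transferred marbles are grey (from Box A: 3 grey of 10; then Box B has 20 total).
  0 grey: C(3,0)C(7,3)/C(10,3) = 7/24; then P = C(9,2)/C(20,2) = 18/95
  1 grey: C(3,1)C(7,2)/C(10,3) = 21/40; then P = C(10,2)/C(20,2) = 9/38
  2 grey: C(3,2)C(7,1)/C(10,3) = 7/40; then P = C(11,2)/C(20,2) = 11/38
  3 grey: C(3,3)C(7,0)/C(10,3) = 1/120; then P = C(12,2)/C(20,2) = 33/95
P(both grey) = 443/1900 ≈ 0.2332.

443/1900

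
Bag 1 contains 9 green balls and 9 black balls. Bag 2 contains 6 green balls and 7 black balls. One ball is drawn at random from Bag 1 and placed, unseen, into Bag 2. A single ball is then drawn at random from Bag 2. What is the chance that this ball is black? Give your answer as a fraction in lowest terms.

15/28

Condition on how many of the transferred balls are black (from Bag 1: 9 black of 18; then Bag 2 has 14 total).
  0 black: C(9,0)C(9,1)/C(18,1) = 1/2; then P = 7/14
  1 black: C(9,1)C(9,0)/C(18,1) = 1/2; then P = 8/14
P(black from Bag 2) = 15/28 ≈ 0.5357.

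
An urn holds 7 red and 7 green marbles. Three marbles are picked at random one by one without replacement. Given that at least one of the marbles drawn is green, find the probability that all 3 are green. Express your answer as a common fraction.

5/47

P(all 3 green) = C(7,3)/C(14,3) = 5/52; P(at least one green) = 1 − C(7,3)/C(14,3) = 47/52.
Since 'all 3 green' ⊆ 'at least one green', P(all 3 | at least one) = 5/52 / 47/52 = 5/47 ≈ 0.1064.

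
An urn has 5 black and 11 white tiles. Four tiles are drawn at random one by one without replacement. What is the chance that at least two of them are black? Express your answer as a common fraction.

Sum the hypergeometric tail for j = 2,…,4 black tiles.
Favorable = C(5,2)·C(11,2) + C(5,3)·C(11,1) + C(5,4)·C(11,0) = 665; total = C(16,4) = 1820.
P = 665/1820 = 19/52 ≈ 0.3654.

19/52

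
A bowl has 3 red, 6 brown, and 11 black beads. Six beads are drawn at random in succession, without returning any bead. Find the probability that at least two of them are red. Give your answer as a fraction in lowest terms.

23/114

Sum the hypergeometric tail for j = 2,…,3 red beads.
Favorable = C(3,2)·C(17,4) + C(3,3)·C(17,3) = 7820; total = C(20,6) = 38760.
P = 7820/38760 = 23/114 ≈ 0.2018.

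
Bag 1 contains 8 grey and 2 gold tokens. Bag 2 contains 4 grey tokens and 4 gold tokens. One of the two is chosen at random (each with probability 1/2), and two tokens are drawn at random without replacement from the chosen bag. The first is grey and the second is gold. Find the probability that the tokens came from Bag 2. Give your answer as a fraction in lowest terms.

P(E | Bag 1) = 8/45; P(E | Bag 2) = 2/7.
P(E) = 1/2·8/45 + 1/2·2/7 = 73/315.
By Bayes' rule, P(Bag 2 | E) = 1/7 / 73/315 = 45/73 ≈ 0.6164.

45/73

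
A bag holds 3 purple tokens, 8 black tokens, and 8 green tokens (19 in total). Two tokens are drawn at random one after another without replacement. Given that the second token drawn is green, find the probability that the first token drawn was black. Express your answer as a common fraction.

P(first=black and the second token drawn is green) = (8/19)·(8/18) = 32/171.
P(the second token drawn is green) = Σ over first color = 4/57 + 32/171 + 28/171 = 8/19.
By Bayes, P(first=black | the second token drawn is green) = 32/171 / 8/19 = 4/9 ≈ 0.4444.

4/9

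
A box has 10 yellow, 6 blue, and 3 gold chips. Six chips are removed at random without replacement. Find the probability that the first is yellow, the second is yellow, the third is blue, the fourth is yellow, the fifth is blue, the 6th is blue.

Multiply the conditional probability of each draw in order, without replacement, so each draw removes one from its color and from the total.
P = (10/19) · (9/18) · (6/17) · (8/16) · (5/15) · (4/14) = 10/2261 ≈ 0.0044.

10/2261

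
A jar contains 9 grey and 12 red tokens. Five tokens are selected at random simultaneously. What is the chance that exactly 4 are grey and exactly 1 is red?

24/323

Unordered draws without replacement: count favorable combinations over C(21,5).
Favorable = C(9,4) · C(12,1) = 1512; total = C(21,5) = 20349.
P = 1512/20349 = 24/323 ≈ 0.0743.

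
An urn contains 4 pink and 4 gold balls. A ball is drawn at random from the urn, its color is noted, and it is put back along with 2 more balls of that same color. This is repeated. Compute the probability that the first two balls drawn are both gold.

3/10

After a gold draw the urn holds 6 gold out of 10.
P = (4/8)·(6/10) = 3/10 ≈ 0.3000.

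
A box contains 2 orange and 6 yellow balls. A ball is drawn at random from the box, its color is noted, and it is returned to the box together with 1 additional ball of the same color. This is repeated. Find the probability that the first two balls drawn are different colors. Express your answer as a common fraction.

Either yellow then orange, or orange then yellow; after the first draw the total is 9.
P = (6/8)·(2/9) + (2/8)·(6/9) = 1/3 ≈ 0.3333.

1/3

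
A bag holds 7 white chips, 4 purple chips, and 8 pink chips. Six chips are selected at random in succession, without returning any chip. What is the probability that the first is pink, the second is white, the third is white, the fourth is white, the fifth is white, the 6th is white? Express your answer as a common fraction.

Multiply the conditional probability of each draw in order, without replacement, so each draw removes one from its color and from the total.
P = (8/19) · (7/18) · (6/17) · (5/16) · (4/15) · (3/14) = 1/969 ≈ 0.0010.

1/969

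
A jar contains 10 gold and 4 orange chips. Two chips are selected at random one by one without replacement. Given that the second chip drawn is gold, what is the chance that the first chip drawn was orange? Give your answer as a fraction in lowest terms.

P(first=orange and the second chip drawn is gold) = (4/14)·(10/13) = 20/91.
P(the second chip drawn is gold) = Σ over first color = 45/91 + 20/91 = 5/7.
By Bayes, P(first=orange | the second chip drawn is gold) = 20/91 / 5/7 = 4/13 ≈ 0.3077.

4/13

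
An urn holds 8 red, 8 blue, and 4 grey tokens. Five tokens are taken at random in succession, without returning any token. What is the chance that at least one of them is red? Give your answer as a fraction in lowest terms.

Use the complement: P(at least one red) = 1 − P(no red).
P(none) = C(12,5)/C(20,5) = 792/15504.
So P = 1 − 792/15504 = 613/646 ≈ 0.9489.

613/646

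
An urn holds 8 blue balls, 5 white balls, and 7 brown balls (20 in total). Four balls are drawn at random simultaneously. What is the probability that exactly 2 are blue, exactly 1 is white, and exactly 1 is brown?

Unordered draws without replacement: count favorable combinations over C(20,4).
Favorable = C(8,2) · C(5,1) · C(7,1) = 980; total = C(20,4) = 4845.
P = 980/4845 = 196/969 ≈ 0.2023.

196/969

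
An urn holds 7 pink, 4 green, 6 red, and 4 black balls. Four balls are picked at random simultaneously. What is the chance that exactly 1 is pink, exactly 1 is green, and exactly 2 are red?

Unordered draws without replacement: count favorable combinations over C(21,4).
Favorable = C(7,1) · C(4,1) · C(6,2) · C(4,0) = 420; total = C(21,4) = 5985.
P = 420/5985 = 4/57 ≈ 0.0702.

4/57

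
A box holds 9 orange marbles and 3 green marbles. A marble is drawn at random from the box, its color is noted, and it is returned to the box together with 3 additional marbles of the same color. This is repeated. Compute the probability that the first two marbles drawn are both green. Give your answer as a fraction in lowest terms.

After a green draw the box holds 6 green out of 15.
P = (3/12)·(6/15) = 1/10 ≈ 0.1000.

1/10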